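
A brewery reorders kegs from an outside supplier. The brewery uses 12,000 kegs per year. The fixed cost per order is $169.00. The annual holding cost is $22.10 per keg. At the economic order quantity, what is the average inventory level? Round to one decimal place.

The optimal lot size = √(2DS/H) = √(2 × 12,000 × 169 / 22.1) ≈ 428.40.
Average inventory = Q*/2 ≈ 428.40 / 2 = 214.202.

Average inventory ≈ 214.2 kegs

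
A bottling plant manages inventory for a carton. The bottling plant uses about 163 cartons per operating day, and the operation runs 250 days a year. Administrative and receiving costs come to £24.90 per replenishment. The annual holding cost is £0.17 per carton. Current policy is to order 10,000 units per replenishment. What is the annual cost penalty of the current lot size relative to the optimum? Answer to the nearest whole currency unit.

Annual demand D = 163 × 250 = 40,750.
EOQ = √(2DS/H) = √(2 × 40,750 × 24.9 / 0.17) ≈ 3455.05.
Cost at Q* = (D/Q*)S + (Q*/2)H = √(2DSH) ≈ £587.36.
Cost at Q = 10,000: (40,750/10,000)×24.9 + (10,000/2)×0.17 = £101.47 + £850.00 = £951.47.
Excess = £951.47 − £587.36 = £364.11.

Extra cost ≈ £364 per year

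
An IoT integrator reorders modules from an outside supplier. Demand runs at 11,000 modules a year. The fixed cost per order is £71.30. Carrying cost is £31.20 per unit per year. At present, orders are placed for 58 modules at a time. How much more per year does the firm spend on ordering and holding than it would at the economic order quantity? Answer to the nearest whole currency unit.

EOQ = √(2DS/H) = √(2 × 11,000 × 71.3 / 31.2) ≈ 224.22.
Cost at Q* = (D/Q*)S + (Q*/2)H = √(2DSH) ≈ £6,995.74.
Cost at Q = 58: (11,000/58)×71.3 + (58/2)×31.2 = £13,522.41 + £904.80 = £14,427.21.
Excess = £14,427.21 − £6,995.74 = £7,431.48.

Extra cost ≈ £7,431 per year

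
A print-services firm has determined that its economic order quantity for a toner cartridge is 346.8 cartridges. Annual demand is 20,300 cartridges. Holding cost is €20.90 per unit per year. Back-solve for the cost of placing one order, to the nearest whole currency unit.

S ≈ €62

Squaring Q* = √(2DS/H) gives Q*² = 2DS/H.
From Q* = √(2DS/H): S = Q*²H / (2D) = 346.8² × 20.9 / (2 × 20,300) = 61.9125.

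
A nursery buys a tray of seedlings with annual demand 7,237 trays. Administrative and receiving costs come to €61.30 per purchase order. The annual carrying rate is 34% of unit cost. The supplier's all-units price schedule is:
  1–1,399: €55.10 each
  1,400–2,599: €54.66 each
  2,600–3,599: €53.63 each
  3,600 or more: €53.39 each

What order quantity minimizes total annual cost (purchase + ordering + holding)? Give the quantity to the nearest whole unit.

Q* ≈ 218 trays

Holding cost per unit per year at price C is H = 0.34·C.
For each price level, check whether its EOQ is feasible; otherwise the best quantity at that price is the breakpoint.
EOQ at €55.10 = 217.6 (feasible in tier 1): TC = 7,237×€55.10 + (7,237/217.6)×61.3 + (217.6/2)×0.34×€55.10 = €402,835.69.
EOQ at €54.66 = 218.5 < 1400, so use break Q=1400: TC = 7,237×€54.66 + (7,237/1400.0)×61.3 + (1400.0/2)×0.34×€54.66 = €408,900.38.
EOQ at €53.63 = 220.6 < 2600, so use break Q=2600: TC = 7,237×€53.63 + (7,237/2600.0)×61.3 + (2600.0/2)×0.34×€53.63 = €411,995.40.
EOQ at €53.39 = 221.1 < 3600, so use break Q=3600: TC = 7,237×€53.39 + (7,237/3600.0)×61.3 + (3600.0/2)×0.34×€53.39 = €419,181.34.
Lowest total cost is €402,835.69 at Q = 217.6.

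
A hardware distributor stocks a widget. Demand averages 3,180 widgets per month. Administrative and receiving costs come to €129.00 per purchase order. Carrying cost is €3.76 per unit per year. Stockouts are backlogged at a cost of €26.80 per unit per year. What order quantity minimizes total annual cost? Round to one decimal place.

Annual demand D = 3,180 × 12 = 38,160.
With planned backorders, Q* = √(2DS/H) · √((H+B)/B).
√(2DS/H) = √(2 × 38,160 × 129 / 3.76) = 1618.155.
√((H+B)/B) = √((3.76+26.8)/26.8) = 1.0678.
Q* ≈ 1727.943.

Q* ≈ 1,727.9 widgets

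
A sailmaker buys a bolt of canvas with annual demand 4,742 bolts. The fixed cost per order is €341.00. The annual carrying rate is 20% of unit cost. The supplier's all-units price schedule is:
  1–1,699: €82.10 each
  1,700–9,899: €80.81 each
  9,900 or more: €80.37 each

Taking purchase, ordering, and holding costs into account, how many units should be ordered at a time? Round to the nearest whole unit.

Q* ≈ 444 bolts

Holding cost per unit per year at price C is H = 0.20·C.
Candidates are each tier's EOQ (if it falls in that tier) and each price-break quantity.
EOQ at €82.10 = 443.8 (feasible in tier 1): TC = 4,742×€82.10 + (4,742/443.8)×341 + (443.8/2)×0.20×€82.10 = €396,605.38.
EOQ at €80.81 = 447.3 < 1700, so use break Q=1700: TC = 4,742×€80.81 + (4,742/1700.0)×341 + (1700.0/2)×0.20×€80.81 = €397,889.91.
EOQ at €80.37 = 448.6 < 9900, so use break Q=9900: TC = 4,742×€80.37 + (4,742/9900.0)×341 + (9900.0/2)×0.20×€80.37 = €460,844.18.
Lowest total cost is €396,605.38 at Q = 443.8.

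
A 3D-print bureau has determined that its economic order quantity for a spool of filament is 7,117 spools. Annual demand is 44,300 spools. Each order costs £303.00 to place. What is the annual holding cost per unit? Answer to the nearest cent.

The basic EOQ model gives Q* = √(2DS/H); rearrange for the unknown.
From Q* = √(2DS/H): H = 2DS / Q*² = 2 × 44,300 × 303 / 7,117² = 0.5300.

H ≈ £0.53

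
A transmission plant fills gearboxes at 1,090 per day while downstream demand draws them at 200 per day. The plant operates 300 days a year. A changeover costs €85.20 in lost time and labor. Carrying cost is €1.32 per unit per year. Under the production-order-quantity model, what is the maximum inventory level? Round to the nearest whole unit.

Annual demand D = 200 × 300 = 60,000.
Production build-up factor (1 − d/p) = 1 − 200/1,090 = 0.8165.
Q* = √(2DS / (H(1 − d/p))) = √(2 × 60,000 × 85.2 / (1.32 × 0.8165)).
= √(10,224,000 / 1.0778) ≈ 3079.936.
Maximum inventory = Q*(1 − d/p) = 3079.936 × 0.8165 ≈ 2514.810.

I_max ≈ 2,515 gearboxes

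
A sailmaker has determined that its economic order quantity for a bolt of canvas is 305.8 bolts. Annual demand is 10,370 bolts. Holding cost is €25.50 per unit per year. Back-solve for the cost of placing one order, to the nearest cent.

S ≈ €114.98

The basic EOQ model gives Q* = √(2DS/H); rearrange for the unknown.
From Q* = √(2DS/H): S = Q*²H / (2D) = 305.8² × 25.5 / (2 × 10,370) = 114.9758.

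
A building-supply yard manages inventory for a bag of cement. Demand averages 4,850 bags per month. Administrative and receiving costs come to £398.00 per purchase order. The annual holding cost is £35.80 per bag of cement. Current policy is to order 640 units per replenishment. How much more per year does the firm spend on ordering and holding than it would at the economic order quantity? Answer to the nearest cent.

Annual demand D = 4,850 × 12 = 58,200.
EOQ = √(2DS/H) = √(2 × 58,200 × 398 / 35.8) ≈ 1137.57.
Cost at Q* = (D/Q*)S + (Q*/2)H = √(2DSH) ≈ £40,724.85.
Cost at Q = 640: (58,200/640)×398 + (640/2)×35.8 = £36,193.12 + £11,456.00 = £47,649.12.
Excess = £47,649.12 − £40,724.85 = £6,924.27.

Extra cost ≈ £6,924.27 per year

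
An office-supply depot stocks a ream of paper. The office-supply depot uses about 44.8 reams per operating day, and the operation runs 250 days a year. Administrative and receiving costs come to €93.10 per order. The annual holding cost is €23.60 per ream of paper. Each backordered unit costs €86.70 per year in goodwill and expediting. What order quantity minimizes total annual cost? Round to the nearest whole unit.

Annual demand D = 44.8 × 250 = 11,200.
With planned backorders, Q* = √(2DS/H) · √((H+B)/B).
√(2DS/H) = √(2 × 11,200 × 93.1 / 23.6) = 297.264.
√((H+B)/B) = √((23.6+86.7)/86.7) = 1.1279.
Q* ≈ 335.290.

Q* ≈ 335 reams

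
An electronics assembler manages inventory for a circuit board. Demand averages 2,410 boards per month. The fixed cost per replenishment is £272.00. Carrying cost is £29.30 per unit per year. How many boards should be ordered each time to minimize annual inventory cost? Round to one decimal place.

Annual demand D = 2,410 × 12 = 28,920.
EOQ = √(2DS / H) = √(2 × 28,920 × 272 / 29.3).
= √(15,732,480 / 29.3) = √536,944.7099 ≈ 732.765.

Q* ≈ 732.8 boards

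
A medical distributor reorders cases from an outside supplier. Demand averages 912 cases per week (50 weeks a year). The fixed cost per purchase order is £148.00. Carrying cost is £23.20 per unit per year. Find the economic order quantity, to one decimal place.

Q* ≈ 762.8 cases

Annual demand D = 912 × 50 = 45,600.
EOQ = √(2DS / H) = √(2 × 45,600 × 148 / 23.2).
= √(13,497,600 / 23.2) = √581,793.1034 ≈ 762.754.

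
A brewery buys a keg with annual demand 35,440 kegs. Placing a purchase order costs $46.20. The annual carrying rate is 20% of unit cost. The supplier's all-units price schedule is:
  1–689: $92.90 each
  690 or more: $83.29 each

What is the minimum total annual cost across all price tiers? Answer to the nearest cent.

Holding cost per unit per year at price C is H = 0.20·C.
Candidates are each tier's EOQ (if it falls in that tier) and each price-break quantity.
EOQ at $92.90 = 419.8 (feasible in tier 1): TC = 35,440×$92.90 + (35,440/419.8)×46.2 + (419.8/2)×0.20×$92.90 = $3,300,176.20.
EOQ at $83.29 = 443.4 < 690, so use break Q=690: TC = 35,440×$83.29 + (35,440/690.0)×46.2 + (690.0/2)×0.20×$83.29 = $2,959,917.55.
Lowest total cost among the candidates is at Q = 690.0.

TC* ≈ $2,959,917.55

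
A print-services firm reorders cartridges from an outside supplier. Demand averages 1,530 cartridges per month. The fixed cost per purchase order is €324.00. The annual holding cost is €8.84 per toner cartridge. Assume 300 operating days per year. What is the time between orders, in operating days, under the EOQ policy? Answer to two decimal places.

T ≈ 18.96 days

Annual demand D = 1,530 × 12 = 18,360.
The optimal lot size = √(2DS/H) = √(2 × 18,360 × 324 / 8.84) ≈ 1160.11.
Cycle time = Q*/D × 300 = 1160.11 / 18,360 × 300 ≈ 18.956 days.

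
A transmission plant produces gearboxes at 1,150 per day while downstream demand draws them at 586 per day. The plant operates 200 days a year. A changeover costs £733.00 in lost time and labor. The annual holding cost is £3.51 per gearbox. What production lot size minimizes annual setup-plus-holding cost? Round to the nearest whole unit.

Annual demand D = 586 × 200 = 117,200.
Production build-up factor (1 − d/p) = 1 − 586/1,150 = 0.4904.
Q* = √(2DS / (H(1 − d/p))) = √(2 × 117,200 × 733 / (3.51 × 0.4904)).
= √(171,815,200 / 1.7214) ≈ 9990.486.

Q* ≈ 9,990 gearboxes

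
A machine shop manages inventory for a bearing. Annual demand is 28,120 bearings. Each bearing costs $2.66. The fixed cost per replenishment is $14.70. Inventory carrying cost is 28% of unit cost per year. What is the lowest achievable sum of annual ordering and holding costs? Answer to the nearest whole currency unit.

Holding cost H = 0.28 × $2.66 = $0.7448 per unit per year.
EOQ = √(2DS/H) = √(2 × 28,120 × 14.7 / 0.7448) ≈ 1053.57.
At Q*, ordering cost (D/Q*)S equals holding cost (Q*/2)H, each = √(DSH/2).
Minimum total = √(2DSH) = √(2 × 28,120 × 14.7 × 0.7448) ≈ 784.695.

TC* ≈ $785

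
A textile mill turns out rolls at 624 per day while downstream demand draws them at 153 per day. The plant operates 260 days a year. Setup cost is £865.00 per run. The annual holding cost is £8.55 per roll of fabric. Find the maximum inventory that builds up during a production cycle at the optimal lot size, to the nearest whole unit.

Annual demand D = 153 × 260 = 39,780.
Production build-up factor (1 − d/p) = 1 − 153/624 = 0.7548.
Q* = √(2DS / (H(1 − d/p))) = √(2 × 39,780 × 865 / (8.55 × 0.7548)).
= √(68,819,400 / 6.4536) ≈ 3265.534.
Maximum inventory = Q*(1 − d/p) = 3265.534 × 0.7548 ≈ 2464.850.

I_max ≈ 2,465 rolls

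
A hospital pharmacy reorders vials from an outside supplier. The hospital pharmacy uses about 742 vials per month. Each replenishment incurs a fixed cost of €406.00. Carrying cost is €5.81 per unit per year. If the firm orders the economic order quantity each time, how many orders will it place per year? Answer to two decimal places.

Annual demand D = 742 × 12 = 8,904.
The optimal lot size = √(2DS/H) = √(2 × 8,904 × 406 / 5.81) ≈ 1115.53.
Orders per year = D / Q* = 8,904 / 1115.53 ≈ 7.982.

N ≈ 7.98 orders per year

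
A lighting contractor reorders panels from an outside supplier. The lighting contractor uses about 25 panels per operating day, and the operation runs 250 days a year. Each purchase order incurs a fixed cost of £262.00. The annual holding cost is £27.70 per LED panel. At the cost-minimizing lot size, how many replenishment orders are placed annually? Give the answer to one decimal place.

N ≈ 18.2 orders per year

Annual demand D = 25 × 250 = 6,250.
EOQ = √(2DS/H) = √(2 × 6,250 × 262 / 27.7) ≈ 343.85.
Orders per year = D / Q* = 6,250 / 343.85 ≈ 18.177.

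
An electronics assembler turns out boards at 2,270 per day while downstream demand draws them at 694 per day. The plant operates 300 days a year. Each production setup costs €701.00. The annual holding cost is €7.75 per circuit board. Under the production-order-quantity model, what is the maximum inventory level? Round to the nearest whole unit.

I_max ≈ 5,114 boards

Annual demand D = 694 × 300 = 208,200.
Production build-up factor (1 − d/p) = 1 − 694/2,270 = 0.6943.
Q* = √(2DS / (H(1 − d/p))) = √(2 × 208,200 × 701 / (7.75 × 0.6943)).
= √(291,896,400 / 5.3806) ≈ 7365.434.
Maximum inventory = Q*(1 − d/p) = 7365.434 × 0.6943 ≈ 5113.623.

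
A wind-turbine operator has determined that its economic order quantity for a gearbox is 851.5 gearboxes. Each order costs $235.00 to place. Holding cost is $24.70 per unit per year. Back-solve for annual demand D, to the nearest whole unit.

Invert the EOQ relation Q*² = 2DS/H.
From Q* = √(2DS/H): D = Q*²H / (2S) = 851.5² × 24.7 / (2 × 235) = 38103.810.

D ≈ 38,104 gearboxes per year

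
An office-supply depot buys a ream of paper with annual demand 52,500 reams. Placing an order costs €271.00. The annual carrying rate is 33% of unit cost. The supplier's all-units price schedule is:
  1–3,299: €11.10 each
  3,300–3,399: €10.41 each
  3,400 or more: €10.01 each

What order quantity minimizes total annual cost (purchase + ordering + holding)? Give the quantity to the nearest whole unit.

Q* ≈ 3,400 reams

Holding cost per unit per year at price C is H = 0.33·C.
For each price level, check whether its EOQ is feasible; otherwise the best quantity at that price is the breakpoint.
EOQ at €11.10 = 2787.2 (feasible in tier 1): TC = 52,500×€11.10 + (52,500/2787.2)×271 + (2787.2/2)×0.33×€11.10 = €592,959.34.
EOQ at €10.41 = 2878.0 < 3300, so use break Q=3300: TC = 52,500×€10.41 + (52,500/3300.0)×271 + (3300.0/2)×0.33×€10.41 = €556,504.61.
EOQ at €10.01 = 2935.0 < 3400, so use break Q=3400: TC = 52,500×€10.01 + (52,500/3400.0)×271 + (3400.0/2)×0.33×€10.01 = €535,325.17.
Lowest total cost is €535,325.17 at Q = 3400.0.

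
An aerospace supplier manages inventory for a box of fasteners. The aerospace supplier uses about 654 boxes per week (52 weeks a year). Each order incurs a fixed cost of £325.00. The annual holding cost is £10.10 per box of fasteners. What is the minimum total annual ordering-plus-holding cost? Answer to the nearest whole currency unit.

Annual demand D = 654 × 52 = 34,008.
Q* = √(2DS/H) = √(2 × 34,008 × 325 / 10.1) ≈ 1479.40.
At Q*, ordering cost (D/Q*)S equals holding cost (Q*/2)H, each = √(DSH/2).
Minimum total = √(2DSH) = √(2 × 34,008 × 325 × 10.1) ≈ 14941.972.

TC* ≈ £14,942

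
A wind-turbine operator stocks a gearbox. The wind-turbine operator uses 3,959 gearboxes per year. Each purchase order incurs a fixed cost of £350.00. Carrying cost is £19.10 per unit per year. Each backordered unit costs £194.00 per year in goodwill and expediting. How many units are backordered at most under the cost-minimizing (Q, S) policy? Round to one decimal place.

S* ≈ 35.8 gearboxes

With planned backorders, Q* = √(2DS/H) · √((H+B)/B).
√(2DS/H) = √(2 × 3,959 × 350 / 19.1) = 380.912.
√((H+B)/B) = √((19.1+194)/194) = 1.0481.
Q* ≈ 399.223.
S* = Q* · H/(H+B) = 399.223 × 19.1/213.1 ≈ 35.782.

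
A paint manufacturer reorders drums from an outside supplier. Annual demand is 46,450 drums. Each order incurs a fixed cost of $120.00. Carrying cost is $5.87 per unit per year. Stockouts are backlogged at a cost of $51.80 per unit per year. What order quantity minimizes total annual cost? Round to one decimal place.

With planned backorders, Q* = √(2DS/H) · √((H+B)/B).
√(2DS/H) = √(2 × 46,450 × 120 / 5.87) = 1378.096.
√((H+B)/B) = √((5.87+51.8)/51.8) = 1.0551.
Q* ≈ 1454.084.

Q* ≈ 1,454.1 drums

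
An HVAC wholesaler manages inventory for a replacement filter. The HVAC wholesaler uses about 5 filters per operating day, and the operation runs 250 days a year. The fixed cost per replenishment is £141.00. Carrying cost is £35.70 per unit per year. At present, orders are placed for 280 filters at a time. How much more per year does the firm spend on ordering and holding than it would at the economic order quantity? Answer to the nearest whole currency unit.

Extra cost ≈ £2,080 per year

Annual demand D = 5 × 250 = 1,250.
EOQ = √(2DS/H) = √(2 × 1,250 × 141 / 35.7) ≈ 99.37.
Cost at Q* = (D/Q*)S + (Q*/2)H = √(2DSH) ≈ £3,547.43.
Cost at Q = 280: (1,250/280)×141 + (280/2)×35.7 = £629.46 + £4,998.00 = £5,627.46.
Excess = £5,627.46 − £3,547.43 = £2,080.04.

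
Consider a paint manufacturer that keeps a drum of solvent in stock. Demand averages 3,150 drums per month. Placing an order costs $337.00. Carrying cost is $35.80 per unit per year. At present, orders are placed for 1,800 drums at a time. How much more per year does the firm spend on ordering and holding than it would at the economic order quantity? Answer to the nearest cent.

Extra cost ≈ $9,096.28 per year

Annual demand D = 3,150 × 12 = 37,800.
EOQ = √(2DS/H) = √(2 × 37,800 × 337 / 35.8) ≈ 843.60.
Cost at Q* = (D/Q*)S + (Q*/2)H = √(2DSH) ≈ $30,200.72.
Cost at Q = 1,800: (37,800/1,800)×337 + (1,800/2)×35.8 = $7,077.00 + $32,220.00 = $39,297.00.
Excess = $39,297.00 − $30,200.72 = $9,096.28.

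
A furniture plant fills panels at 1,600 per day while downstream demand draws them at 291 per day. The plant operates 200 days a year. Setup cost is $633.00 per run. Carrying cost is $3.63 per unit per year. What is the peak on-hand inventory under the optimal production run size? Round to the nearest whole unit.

Annual demand D = 291 × 200 = 58,200.
Production build-up factor (1 − d/p) = 1 − 291/1,600 = 0.8181.
Q* = √(2DS / (H(1 − d/p))) = √(2 × 58,200 × 633 / (3.63 × 0.8181)).
= √(73,681,200 / 2.9698) ≈ 4980.985.
Maximum inventory = Q*(1 − d/p) = 4980.985 × 0.8181 ≈ 4075.068.

I_max ≈ 4,075 panels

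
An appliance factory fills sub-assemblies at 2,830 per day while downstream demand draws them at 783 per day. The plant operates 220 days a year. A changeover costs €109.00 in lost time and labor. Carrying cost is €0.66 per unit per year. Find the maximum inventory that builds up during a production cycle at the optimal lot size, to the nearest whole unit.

I_max ≈ 6,415 sub-assemblies

Annual demand D = 783 × 220 = 172,260.
Production build-up factor (1 − d/p) = 1 − 783/2,830 = 0.7233.
Q* = √(2DS / (H(1 − d/p))) = √(2 × 172,260 × 109 / (0.66 × 0.7233)).
= √(37,552,680 / 0.4774) ≈ 8869.166.
Maximum inventory = Q*(1 − d/p) = 8869.166 × 0.7233 ≈ 6415.259.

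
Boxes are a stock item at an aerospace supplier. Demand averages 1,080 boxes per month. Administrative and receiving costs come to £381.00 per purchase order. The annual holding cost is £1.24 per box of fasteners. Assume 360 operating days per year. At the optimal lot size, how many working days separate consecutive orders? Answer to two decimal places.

Annual demand D = 1,080 × 12 = 12,960.
EOQ = √(2DS/H) = √(2 × 12,960 × 381 / 1.24) ≈ 2822.08.
Cycle time = Q*/D × 360 = 2822.08 / 12,960 × 360 ≈ 78.391 days.

T ≈ 78.39 days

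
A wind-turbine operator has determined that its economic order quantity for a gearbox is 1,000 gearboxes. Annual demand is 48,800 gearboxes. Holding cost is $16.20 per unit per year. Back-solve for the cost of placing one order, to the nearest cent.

Squaring Q* = √(2DS/H) gives Q*² = 2DS/H.
From Q* = √(2DS/H): S = Q*²H / (2D) = 1,000² × 16.2 / (2 × 48,800) = 165.9836.

S ≈ $165.98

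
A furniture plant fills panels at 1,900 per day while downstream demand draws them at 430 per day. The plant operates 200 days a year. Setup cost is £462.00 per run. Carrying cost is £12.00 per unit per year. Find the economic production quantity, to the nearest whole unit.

Annual demand D = 430 × 200 = 86,000.
Production build-up factor (1 − d/p) = 1 − 430/1,900 = 0.7737.
Q* = √(2DS / (H(1 − d/p))) = √(2 × 86,000 × 462 / (12 × 0.7737)).
= √(79,464,000 / 9.2842) ≈ 2925.585.

Q* ≈ 2,926 panels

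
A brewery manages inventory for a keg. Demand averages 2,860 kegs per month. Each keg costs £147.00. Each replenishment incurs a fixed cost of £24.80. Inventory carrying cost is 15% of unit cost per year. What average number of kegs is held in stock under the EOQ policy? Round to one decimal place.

Annual demand D = 2,860 × 12 = 34,320.
Holding cost H = 0.15 × £147.00 = £22.0500 per unit per year.
Q* = √(2DS/H) = √(2 × 34,320 × 24.8 / 22.05) ≈ 277.85.
Average inventory = Q*/2 ≈ 277.85 / 2 = 138.925.

Average inventory ≈ 138.9 kegs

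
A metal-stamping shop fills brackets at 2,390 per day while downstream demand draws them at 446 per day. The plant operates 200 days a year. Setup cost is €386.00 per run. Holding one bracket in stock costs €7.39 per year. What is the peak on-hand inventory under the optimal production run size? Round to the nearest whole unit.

Annual demand D = 446 × 200 = 89,200.
Production build-up factor (1 − d/p) = 1 − 446/2,390 = 0.8134.
Q* = √(2DS / (H(1 − d/p))) = √(2 × 89,200 × 386 / (7.39 × 0.8134)).
= √(68,862,400 / 6.0109) ≈ 3384.696.
Maximum inventory = Q*(1 − d/p) = 3384.696 × 0.8134 ≈ 2753.075.

I_max ≈ 2,753 brackets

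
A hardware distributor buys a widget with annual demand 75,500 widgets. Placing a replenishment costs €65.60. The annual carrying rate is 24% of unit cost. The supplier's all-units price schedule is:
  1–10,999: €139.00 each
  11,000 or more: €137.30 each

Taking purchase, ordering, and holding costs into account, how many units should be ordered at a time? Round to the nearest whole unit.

Q* ≈ 545 widgets

Holding cost per unit per year at price C is H = 0.24·C.
Candidates are each tier's EOQ (if it falls in that tier) and each price-break quantity.
EOQ at €139.00 = 544.9 (feasible in tier 1): TC = 75,500×€139.00 + (75,500/544.9)×65.6 + (544.9/2)×0.24×€139.00 = €10,512,678.31.
EOQ at €137.30 = 548.3 < 11000, so use break Q=11000: TC = 75,500×€137.30 + (75,500/11000.0)×65.6 + (11000.0/2)×0.24×€137.30 = €10,547,836.25.
Lowest total cost is €10,512,678.31 at Q = 544.9.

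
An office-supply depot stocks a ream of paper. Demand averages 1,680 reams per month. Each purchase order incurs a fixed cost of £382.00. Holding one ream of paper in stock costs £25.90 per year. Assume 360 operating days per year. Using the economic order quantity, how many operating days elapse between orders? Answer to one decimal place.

Annual demand D = 1,680 × 12 = 20,160.
Q* = √(2DS/H) = √(2 × 20,160 × 382 / 25.9) ≈ 771.16.
Cycle time = Q*/D × 360 = 771.16 / 20,160 × 360 ≈ 13.771 days.

T ≈ 13.8 days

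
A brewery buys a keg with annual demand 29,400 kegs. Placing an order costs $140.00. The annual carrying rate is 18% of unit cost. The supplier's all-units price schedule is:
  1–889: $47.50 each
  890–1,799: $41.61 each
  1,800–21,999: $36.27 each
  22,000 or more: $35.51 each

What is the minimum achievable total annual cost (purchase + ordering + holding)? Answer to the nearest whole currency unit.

TC* ≈ $1,074,500

Holding cost per unit per year at price C is H = 0.18·C.
Evaluate total cost at each tier's feasible EOQ or, if the EOQ is below the tier, at the tier's minimum quantity.
Tier 1 ($47.50): EOQ = 981.2 exceeds tier's upper bound 889, so this tier is dominated.
EOQ at $41.61 = 1048.4 (feasible in tier 2): TC = 29,400×$41.61 + (29,400/1048.4)×140 + (1048.4/2)×0.18×$41.61 = $1,231,186.14.
EOQ at $36.27 = 1122.9 < 1800, so use break Q=1800: TC = 29,400×$36.27 + (29,400/1800.0)×140 + (1800.0/2)×0.18×$36.27 = $1,074,500.41.
EOQ at $35.51 = 1134.9 < 22000, so use break Q=22000: TC = 29,400×$35.51 + (29,400/22000.0)×140 + (22000.0/2)×0.18×$35.51 = $1,114,490.89.
Lowest total cost among the candidates is at Q = 1800.0.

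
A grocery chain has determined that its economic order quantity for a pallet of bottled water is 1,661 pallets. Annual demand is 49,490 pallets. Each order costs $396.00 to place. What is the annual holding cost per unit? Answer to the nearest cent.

H ≈ $14.21

Squaring Q* = √(2DS/H) gives Q*² = 2DS/H.
From Q* = √(2DS/H): H = 2DS / Q*² = 2 × 49,490 × 396 / 1,661² = 14.2070.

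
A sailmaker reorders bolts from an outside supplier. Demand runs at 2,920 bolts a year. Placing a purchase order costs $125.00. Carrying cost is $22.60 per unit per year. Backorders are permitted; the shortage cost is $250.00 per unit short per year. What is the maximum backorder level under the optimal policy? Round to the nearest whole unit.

With planned backorders, Q* = √(2DS/H) · √((H+B)/B).
√(2DS/H) = √(2 × 2,920 × 125 / 22.6) = 179.724.
√((H+B)/B) = √((22.6+250)/250) = 1.0442.
Q* ≈ 187.672.
S* = Q* · H/(H+B) = 187.672 × 22.6/272.6 ≈ 15.559.

S* ≈ 16 bolts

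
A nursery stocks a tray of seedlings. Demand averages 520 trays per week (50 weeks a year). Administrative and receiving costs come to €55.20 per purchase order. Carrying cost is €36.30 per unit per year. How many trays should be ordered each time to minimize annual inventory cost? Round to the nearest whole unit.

Q* ≈ 281 trays

Annual demand D = 520 × 50 = 26,000.
EOQ = √(2DS / H) = √(2 × 26,000 × 55.2 / 36.3).
= √(2,870,400 / 36.3) = √79,074.3802 ≈ 281.202.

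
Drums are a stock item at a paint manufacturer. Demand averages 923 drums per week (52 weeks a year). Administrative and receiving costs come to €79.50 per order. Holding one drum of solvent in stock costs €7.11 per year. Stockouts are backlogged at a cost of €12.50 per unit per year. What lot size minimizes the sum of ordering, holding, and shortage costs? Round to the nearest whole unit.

Annual demand D = 923 × 52 = 47,996.
With planned backorders, Q* = √(2DS/H) · √((H+B)/B).
√(2DS/H) = √(2 × 47,996 × 79.5 / 7.11) = 1036.016.
√((H+B)/B) = √((7.11+12.5)/12.5) = 1.2525.
Q* ≈ 1297.628.

Q* ≈ 1,298 drums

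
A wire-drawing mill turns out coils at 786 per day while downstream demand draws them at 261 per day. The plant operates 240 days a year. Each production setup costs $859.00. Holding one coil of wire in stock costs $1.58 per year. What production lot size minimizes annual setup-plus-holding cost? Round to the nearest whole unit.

Annual demand D = 261 × 240 = 62,640.
Production build-up factor (1 − d/p) = 1 − 261/786 = 0.6679.
Q* = √(2DS / (H(1 − d/p))) = √(2 × 62,640 × 859 / (1.58 × 0.6679)).
= √(107,615,520 / 1.0553) ≈ 10098.120.

Q* ≈ 10,098 coils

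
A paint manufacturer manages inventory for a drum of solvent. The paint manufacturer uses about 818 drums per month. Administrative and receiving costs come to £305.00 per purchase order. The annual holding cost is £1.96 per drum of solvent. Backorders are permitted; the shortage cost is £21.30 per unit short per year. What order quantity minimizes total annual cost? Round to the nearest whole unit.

Annual demand D = 818 × 12 = 9,816.
With planned backorders, Q* = √(2DS/H) · √((H+B)/B).
√(2DS/H) = √(2 × 9,816 × 305 / 1.96) = 1747.850.
√((H+B)/B) = √((1.96+21.3)/21.3) = 1.0450.
Q* ≈ 1826.498.

Q* ≈ 1,826 drums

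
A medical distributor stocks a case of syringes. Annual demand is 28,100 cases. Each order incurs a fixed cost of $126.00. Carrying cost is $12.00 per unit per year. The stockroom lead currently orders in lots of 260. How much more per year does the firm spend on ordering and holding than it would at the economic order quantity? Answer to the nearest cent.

Extra cost ≈ $5,959.54 per year

EOQ = √(2DS/H) = √(2 × 28,100 × 126 / 12) ≈ 768.18.
Cost at Q* = (D/Q*)S + (Q*/2)H = √(2DSH) ≈ $9,218.16.
Cost at Q = 260: (28,100/260)×126 + (260/2)×12 = $13,617.69 + $1,560.00 = $15,177.69.
Excess = $15,177.69 − $9,218.16 = $5,959.54.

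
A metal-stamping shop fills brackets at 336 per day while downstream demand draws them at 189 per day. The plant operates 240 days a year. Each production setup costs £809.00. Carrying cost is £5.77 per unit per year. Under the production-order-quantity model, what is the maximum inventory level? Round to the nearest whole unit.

I_max ≈ 2,359 brackets

Annual demand D = 189 × 240 = 45,360.
Production build-up factor (1 − d/p) = 1 − 189/336 = 0.4375.
Q* = √(2DS / (H(1 − d/p))) = √(2 × 45,360 × 809 / (5.77 × 0.4375)).
= √(73,392,480 / 2.5244) ≈ 5391.987.
Maximum inventory = Q*(1 − d/p) = 5391.987 × 0.4375 ≈ 2358.994.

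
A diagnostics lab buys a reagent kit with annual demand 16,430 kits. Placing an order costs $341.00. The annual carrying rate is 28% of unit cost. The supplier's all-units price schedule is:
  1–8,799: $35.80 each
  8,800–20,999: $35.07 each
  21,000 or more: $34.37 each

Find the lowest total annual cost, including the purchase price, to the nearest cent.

Holding cost per unit per year at price C is H = 0.28·C.
Candidates are each tier's EOQ (if it falls in that tier) and each price-break quantity.
EOQ at $35.80 = 1057.3 (feasible in tier 1): TC = 16,430×$35.80 + (16,430/1057.3)×341 + (1057.3/2)×0.28×$35.80 = $598,792.19.
EOQ at $35.07 = 1068.2 < 8800, so use break Q=8800: TC = 16,430×$35.07 + (16,430/8800.0)×341 + (8800.0/2)×0.28×$35.07 = $620,043.00.
EOQ at $34.37 = 1079.1 < 21000, so use break Q=21000: TC = 16,430×$34.37 + (16,430/21000.0)×341 + (21000.0/2)×0.28×$34.37 = $666,013.69.
Lowest total cost among the candidates is at Q = 1057.3.

TC* ≈ $598,792.19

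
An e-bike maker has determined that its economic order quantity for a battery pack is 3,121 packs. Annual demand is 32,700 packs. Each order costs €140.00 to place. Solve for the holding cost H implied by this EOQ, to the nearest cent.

H ≈ €0.94

The basic EOQ model gives Q* = √(2DS/H); rearrange for the unknown.
From Q* = √(2DS/H): H = 2DS / Q*² = 2 × 32,700 × 140 / 3,121² = 0.9400.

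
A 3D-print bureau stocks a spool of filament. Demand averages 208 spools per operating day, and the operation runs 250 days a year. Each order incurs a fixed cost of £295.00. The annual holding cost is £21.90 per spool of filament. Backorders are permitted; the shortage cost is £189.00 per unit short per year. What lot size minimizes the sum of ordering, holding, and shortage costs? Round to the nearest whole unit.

Annual demand D = 208 × 250 = 52,000.
With planned backorders, Q* = √(2DS/H) · √((H+B)/B).
√(2DS/H) = √(2 × 52,000 × 295 / 21.9) = 1183.602.
√((H+B)/B) = √((21.9+189)/189) = 1.0563.
Q* ≈ 1250.296.

Q* ≈ 1,250 spools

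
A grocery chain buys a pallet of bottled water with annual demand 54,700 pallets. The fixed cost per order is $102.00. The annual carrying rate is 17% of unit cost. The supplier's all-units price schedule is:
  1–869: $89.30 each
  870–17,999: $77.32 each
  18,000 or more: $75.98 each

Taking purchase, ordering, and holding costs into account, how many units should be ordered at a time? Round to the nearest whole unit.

Holding cost per unit per year at price C is H = 0.17·C.
For each price level, check whether its EOQ is feasible; otherwise the best quantity at that price is the breakpoint.
EOQ at $89.30 = 857.4 (feasible in tier 1): TC = 54,700×$89.30 + (54,700/857.4)×102 + (857.4/2)×0.17×$89.30 = $4,897,725.44.
EOQ at $77.32 = 921.4 (feasible in tier 2): TC = 54,700×$77.32 + (54,700/921.4)×102 + (921.4/2)×0.17×$77.32 = $4,241,514.98.
EOQ at $75.98 = 929.5 < 18000, so use break Q=18000: TC = 54,700×$75.98 + (54,700/18000.0)×102 + (18000.0/2)×0.17×$75.98 = $4,272,665.37.
Lowest total cost is $4,241,514.98 at Q = 921.4.

Q* ≈ 921 pallets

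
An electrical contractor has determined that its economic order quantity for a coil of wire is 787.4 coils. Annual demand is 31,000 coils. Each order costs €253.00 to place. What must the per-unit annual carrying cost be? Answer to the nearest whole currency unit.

H ≈ €25

Invert the EOQ relation Q*² = 2DS/H.
From Q* = √(2DS/H): H = 2DS / Q*² = 2 × 31,000 × 253 / 787.4² = 25.3001.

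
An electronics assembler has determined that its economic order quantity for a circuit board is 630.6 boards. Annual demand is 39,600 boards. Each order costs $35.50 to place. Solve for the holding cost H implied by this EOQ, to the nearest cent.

The basic EOQ model gives Q* = √(2DS/H); rearrange for the unknown.
From Q* = √(2DS/H): H = 2DS / Q*² = 2 × 39,600 × 35.5 / 630.6² = 7.0704.

H ≈ $7.07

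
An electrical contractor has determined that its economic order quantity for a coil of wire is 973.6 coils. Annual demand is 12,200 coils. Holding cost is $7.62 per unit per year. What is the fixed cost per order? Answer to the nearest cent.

Squaring Q* = √(2DS/H) gives Q*² = 2DS/H.
From Q* = √(2DS/H): S = Q*²H / (2D) = 973.6² × 7.62 / (2 × 12,200) = 296.0236.

S ≈ $296.02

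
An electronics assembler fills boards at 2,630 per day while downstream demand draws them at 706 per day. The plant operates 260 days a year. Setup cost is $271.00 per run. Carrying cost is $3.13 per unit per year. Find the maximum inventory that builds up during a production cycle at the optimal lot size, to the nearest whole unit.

I_max ≈ 4,822 boards

Annual demand D = 706 × 260 = 183,560.
Production build-up factor (1 − d/p) = 1 − 706/2,630 = 0.7316.
Q* = √(2DS / (H(1 − d/p))) = √(2 × 183,560 × 271 / (3.13 × 0.7316)).
= √(99,489,520 / 2.2898) ≈ 6591.615.
Maximum inventory = Q*(1 − d/p) = 6591.615 × 0.7316 ≈ 4822.155.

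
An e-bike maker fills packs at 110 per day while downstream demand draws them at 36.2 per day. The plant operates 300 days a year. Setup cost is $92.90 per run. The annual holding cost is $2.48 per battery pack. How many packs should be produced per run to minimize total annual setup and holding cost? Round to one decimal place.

Q* ≈ 1,101.2 packs

Annual demand D = 36.2 × 300 = 10,860.
Production build-up factor (1 − d/p) = 1 − 36.2/110 = 0.6709.
Q* = √(2DS / (H(1 − d/p))) = √(2 × 10,860 × 92.9 / (2.48 × 0.6709)).
= √(2,017,788 / 1.6639) ≈ 1101.235.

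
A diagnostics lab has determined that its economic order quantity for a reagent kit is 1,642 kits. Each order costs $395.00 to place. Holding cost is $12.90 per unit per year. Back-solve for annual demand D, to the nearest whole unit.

The basic EOQ model gives Q* = √(2DS/H); rearrange for the unknown.
From Q* = √(2DS/H): D = Q*²H / (2S) = 1,642² × 12.9 / (2 × 395) = 44025.969.

D ≈ 44,026 kits per year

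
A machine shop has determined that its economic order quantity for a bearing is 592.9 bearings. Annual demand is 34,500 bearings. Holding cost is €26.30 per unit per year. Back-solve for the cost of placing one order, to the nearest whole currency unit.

Invert the EOQ relation Q*² = 2DS/H.
From Q* = √(2DS/H): S = Q*²H / (2D) = 592.9² × 26.3 / (2 × 34,500) = 133.9891.

S ≈ €134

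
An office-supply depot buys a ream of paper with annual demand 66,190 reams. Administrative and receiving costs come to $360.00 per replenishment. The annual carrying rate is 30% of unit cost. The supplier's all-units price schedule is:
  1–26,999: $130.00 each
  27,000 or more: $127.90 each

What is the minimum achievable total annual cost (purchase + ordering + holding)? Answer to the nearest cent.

Holding cost per unit per year at price C is H = 0.30·C.
For each price level, check whether its EOQ is feasible; otherwise the best quantity at that price is the breakpoint.
EOQ at $130.00 = 1105.4 (feasible in tier 1): TC = 66,190×$130.00 + (66,190/1105.4)×360 + (1105.4/2)×0.30×$130.00 = $8,647,811.66.
EOQ at $127.90 = 1114.5 < 27000, so use break Q=27000: TC = 66,190×$127.90 + (66,190/27000.0)×360 + (27000.0/2)×0.30×$127.90 = $8,984,578.53.
Lowest total cost among the candidates is at Q = 1105.4.

TC* ≈ $8,647,811.66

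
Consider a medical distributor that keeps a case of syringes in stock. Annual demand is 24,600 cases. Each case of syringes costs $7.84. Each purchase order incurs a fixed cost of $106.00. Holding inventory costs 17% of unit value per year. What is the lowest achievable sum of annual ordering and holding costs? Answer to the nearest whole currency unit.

TC* ≈ $2,636

Holding cost H = 0.17 × $7.84 = $1.3328 per unit per year.
Q* = √(2DS/H) = √(2 × 24,600 × 106 / 1.3328) ≈ 1978.12.
At Q*, ordering cost (D/Q*)S equals holding cost (Q*/2)H, each = √(DSH/2).
Minimum total = √(2DSH) = √(2 × 24,600 × 106 × 1.3328) ≈ 2636.441.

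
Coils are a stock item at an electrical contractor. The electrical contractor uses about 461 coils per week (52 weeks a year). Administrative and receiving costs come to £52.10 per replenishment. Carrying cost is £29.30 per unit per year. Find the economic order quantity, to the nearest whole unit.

Annual demand D = 461 × 52 = 23,972.
EOQ = √(2DS / H) = √(2 × 23,972 × 52.1 / 29.3).
= √(2,497,882.4 / 29.3) = √85,251.959 ≈ 291.979.

Q* ≈ 292 coils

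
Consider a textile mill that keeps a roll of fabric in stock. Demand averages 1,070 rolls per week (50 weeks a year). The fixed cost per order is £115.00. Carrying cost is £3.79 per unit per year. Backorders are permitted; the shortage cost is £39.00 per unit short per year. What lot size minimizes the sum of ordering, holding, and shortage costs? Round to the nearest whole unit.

Q* ≈ 1,887 rolls

Annual demand D = 1,070 × 50 = 53,500.
With planned backorders, Q* = √(2DS/H) · √((H+B)/B).
√(2DS/H) = √(2 × 53,500 × 115 / 3.79) = 1801.861.
√((H+B)/B) = √((3.79+39)/39) = 1.0475.
Q* ≈ 1887.383.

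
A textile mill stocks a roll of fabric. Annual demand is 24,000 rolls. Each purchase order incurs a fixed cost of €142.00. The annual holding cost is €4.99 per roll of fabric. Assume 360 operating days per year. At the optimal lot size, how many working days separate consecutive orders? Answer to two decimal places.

T ≈ 17.53 days

EOQ = √(2DS/H) = √(2 × 24,000 × 142 / 4.99) ≈ 1168.73.
Cycle time = Q*/D × 360 = 1168.73 / 24,000 × 360 ≈ 17.531 days.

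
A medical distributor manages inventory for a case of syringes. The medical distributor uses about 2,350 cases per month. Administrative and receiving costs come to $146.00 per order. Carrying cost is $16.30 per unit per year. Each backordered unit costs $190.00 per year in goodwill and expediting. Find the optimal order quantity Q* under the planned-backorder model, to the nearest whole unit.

Annual demand D = 2,350 × 12 = 28,200.
With planned backorders, Q* = √(2DS/H) · √((H+B)/B).
√(2DS/H) = √(2 × 28,200 × 146 / 16.3) = 710.759.
√((H+B)/B) = √((16.3+190)/190) = 1.0420.
Q* ≈ 740.619.

Q* ≈ 741 cases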